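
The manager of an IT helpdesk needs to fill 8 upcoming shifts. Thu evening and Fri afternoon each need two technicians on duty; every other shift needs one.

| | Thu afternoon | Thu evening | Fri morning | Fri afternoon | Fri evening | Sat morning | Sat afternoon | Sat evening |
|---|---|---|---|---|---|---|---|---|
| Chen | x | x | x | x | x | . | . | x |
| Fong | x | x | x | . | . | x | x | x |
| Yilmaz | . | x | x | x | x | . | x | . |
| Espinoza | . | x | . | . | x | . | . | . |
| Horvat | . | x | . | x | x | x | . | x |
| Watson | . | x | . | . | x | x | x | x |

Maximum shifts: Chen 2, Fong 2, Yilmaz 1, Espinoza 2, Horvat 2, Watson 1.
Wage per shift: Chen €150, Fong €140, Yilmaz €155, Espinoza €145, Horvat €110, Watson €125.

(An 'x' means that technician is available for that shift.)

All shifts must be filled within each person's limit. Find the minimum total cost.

€1370

Picking the cheapest available technician for each shift independently would cost €1230, but that ignores the shift limits.
An optimal schedule: Thu afternoon→Chen, Thu evening→Espinoza+Watson, Fri morning→Chen, Fri afternoon→Yilmaz+Horvat, Fri evening→Espinoza, Sat morning→Fong, Sat afternoon→Fong, Sat evening→Horvat.
Total: 150 + 145 + 125 + 150 + 155 + 110 + 145 + 140 + 140 + 110 = €1370.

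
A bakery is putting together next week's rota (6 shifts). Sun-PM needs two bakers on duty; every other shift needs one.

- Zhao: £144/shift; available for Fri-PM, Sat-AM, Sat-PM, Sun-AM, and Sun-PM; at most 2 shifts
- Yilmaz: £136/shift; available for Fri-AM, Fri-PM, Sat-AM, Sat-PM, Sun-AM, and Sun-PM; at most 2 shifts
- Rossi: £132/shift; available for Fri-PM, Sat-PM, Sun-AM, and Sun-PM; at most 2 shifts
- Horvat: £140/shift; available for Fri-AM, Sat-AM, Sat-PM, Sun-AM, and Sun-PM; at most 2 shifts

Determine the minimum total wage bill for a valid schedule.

Picking the cheapest available baker for each shift independently would cost £936, but that ignores the shift limits.
An optimal schedule: Fri-AM→Yilmaz, Fri-PM→Rossi, Sat-AM→Yilmaz, Sat-PM→Rossi, Sun-AM→Horvat, Sun-PM→Horvat+Zhao.
Total: 136 + 132 + 136 + 132 + 140 + 140 + 144 = £960.

£960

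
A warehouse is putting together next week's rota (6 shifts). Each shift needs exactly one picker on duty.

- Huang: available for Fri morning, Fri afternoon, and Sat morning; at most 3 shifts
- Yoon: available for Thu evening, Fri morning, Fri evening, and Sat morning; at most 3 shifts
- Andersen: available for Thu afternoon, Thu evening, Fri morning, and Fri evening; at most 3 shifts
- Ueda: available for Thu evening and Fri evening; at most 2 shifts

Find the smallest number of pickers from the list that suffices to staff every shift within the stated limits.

6 slots to fill and no one can take more than 3, so at least ⌈6/3⌉ = 2 pickers are needed.
Huang and Andersen alone can cover everything: Thu afternoon→Andersen, Thu evening→Andersen, Fri morning→Huang, Fri afternoon→Huang, Fri evening→Andersen, Sat morning→Huang.

2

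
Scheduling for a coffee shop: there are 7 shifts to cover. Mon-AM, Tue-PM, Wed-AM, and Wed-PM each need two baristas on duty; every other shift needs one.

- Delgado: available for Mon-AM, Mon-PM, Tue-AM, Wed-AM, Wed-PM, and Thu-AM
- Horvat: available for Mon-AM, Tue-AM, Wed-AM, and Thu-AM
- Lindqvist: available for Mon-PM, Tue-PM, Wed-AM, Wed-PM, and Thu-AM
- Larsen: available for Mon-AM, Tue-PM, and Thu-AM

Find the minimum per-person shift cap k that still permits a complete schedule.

3

With 4 baristas and 11 worker-slots to fill, someone must work at least ⌈11/4⌉ = 3 shifts, so k ≥ 3.
k = 3 works: Mon-AM→Horvat+Larsen, Mon-PM→Delgado, Tue-AM→Delgado, Tue-PM→Lindqvist+Larsen, Wed-AM→Horvat+Lindqvist, Wed-PM→Delgado+Lindqvist, Thu-AM→Horvat.
Loads: Delgado 3, Horvat 3, Lindqvist 3, Larsen 2 — all ≤ 3.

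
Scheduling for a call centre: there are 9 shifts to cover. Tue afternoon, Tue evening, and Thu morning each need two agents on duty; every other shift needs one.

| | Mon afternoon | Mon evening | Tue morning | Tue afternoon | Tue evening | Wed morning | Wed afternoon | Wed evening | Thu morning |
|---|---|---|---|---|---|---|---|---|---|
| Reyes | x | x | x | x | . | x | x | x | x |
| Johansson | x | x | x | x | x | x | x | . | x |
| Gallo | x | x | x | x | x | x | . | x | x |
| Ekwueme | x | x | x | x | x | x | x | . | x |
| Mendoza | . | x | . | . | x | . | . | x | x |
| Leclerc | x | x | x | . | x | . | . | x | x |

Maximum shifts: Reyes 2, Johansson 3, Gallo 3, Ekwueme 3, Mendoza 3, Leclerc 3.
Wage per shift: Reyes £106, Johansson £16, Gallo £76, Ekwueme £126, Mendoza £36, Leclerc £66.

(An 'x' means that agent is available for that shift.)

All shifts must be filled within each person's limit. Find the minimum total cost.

£582

Picking the cheapest available agent for each shift independently would cost £312, but that ignores the shift limits.
An optimal schedule: Mon afternoon→Leclerc, Mon evening→Mendoza, Tue morning→Leclerc, Tue afternoon→Johansson+Gallo, Tue evening→Mendoza+Gallo, Wed morning→Johansson, Wed afternoon→Johansson, Wed evening→Mendoza, Thu morning→Leclerc+Gallo.
Total: 66 + 36 + 66 + 16 + 76 + 36 + 76 + 16 + 16 + 36 + 66 + 76 = £582.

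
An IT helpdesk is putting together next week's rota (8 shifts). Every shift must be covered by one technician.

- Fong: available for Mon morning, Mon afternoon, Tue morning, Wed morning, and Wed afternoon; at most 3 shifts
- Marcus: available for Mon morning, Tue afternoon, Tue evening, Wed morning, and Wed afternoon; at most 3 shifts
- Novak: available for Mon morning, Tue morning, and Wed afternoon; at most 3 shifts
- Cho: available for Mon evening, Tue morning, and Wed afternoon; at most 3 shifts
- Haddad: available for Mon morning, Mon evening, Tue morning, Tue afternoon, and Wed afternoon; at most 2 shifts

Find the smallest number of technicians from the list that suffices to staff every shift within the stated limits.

8 slots to fill and no one can take more than 3, so at least ⌈8/3⌉ = 3 technicians are needed.
Fong, Marcus, and Cho alone can cover everything: Mon morning→Fong, Mon afternoon→Fong, Mon evening→Cho, Tue morning→Fong, Tue afternoon→Marcus, Tue evening→Marcus, Wed morning→Marcus, Wed afternoon→Cho.

3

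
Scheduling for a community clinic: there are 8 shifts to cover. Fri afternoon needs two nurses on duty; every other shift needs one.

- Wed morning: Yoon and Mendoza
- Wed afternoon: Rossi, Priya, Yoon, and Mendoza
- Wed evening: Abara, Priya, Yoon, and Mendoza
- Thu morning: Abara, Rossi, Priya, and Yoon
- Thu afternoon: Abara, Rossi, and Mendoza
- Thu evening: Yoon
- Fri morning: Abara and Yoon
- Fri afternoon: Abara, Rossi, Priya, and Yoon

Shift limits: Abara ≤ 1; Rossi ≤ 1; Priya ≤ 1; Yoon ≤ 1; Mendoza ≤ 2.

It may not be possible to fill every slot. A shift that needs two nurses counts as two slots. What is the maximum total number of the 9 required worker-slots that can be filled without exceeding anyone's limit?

6

Total capacity across all nurses is 1+1+1+1+2 = 6, and 9 slots are needed, so at most 6 can be filled.
An assignment achieving 6: Wed morning→Mendoza, Wed afternoon→Priya, Wed evening→Mendoza, Thu afternoon→Rossi, Thu evening→Yoon, Fri morning→Abara.
Loads: Abara 1/1, Rossi 1/1, Priya 1/1, Yoon 1/1, Mendoza 2/2.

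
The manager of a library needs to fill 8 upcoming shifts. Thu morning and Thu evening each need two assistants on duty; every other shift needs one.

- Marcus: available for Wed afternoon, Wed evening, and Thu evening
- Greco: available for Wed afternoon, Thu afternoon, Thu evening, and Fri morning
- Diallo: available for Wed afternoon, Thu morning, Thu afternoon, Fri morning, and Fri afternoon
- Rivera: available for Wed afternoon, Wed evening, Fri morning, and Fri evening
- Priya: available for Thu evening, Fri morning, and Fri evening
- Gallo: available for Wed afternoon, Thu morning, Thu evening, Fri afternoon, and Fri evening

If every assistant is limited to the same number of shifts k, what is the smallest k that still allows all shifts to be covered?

2

With 6 assistants and 10 worker-slots to fill, someone must work at least ⌈10/6⌉ = 2 shifts, so k ≥ 2.
k = 2 works: Wed afternoon→Marcus, Wed evening→Marcus, Thu morning→Diallo+Gallo, Thu afternoon→Greco, Thu evening→Priya+Gallo, Fri morning→Greco, Fri afternoon→Diallo, Fri evening→Rivera.
Loads: Marcus 2, Greco 2, Diallo 2, Rivera 1, Priya 1, Gallo 2 — all ≤ 2.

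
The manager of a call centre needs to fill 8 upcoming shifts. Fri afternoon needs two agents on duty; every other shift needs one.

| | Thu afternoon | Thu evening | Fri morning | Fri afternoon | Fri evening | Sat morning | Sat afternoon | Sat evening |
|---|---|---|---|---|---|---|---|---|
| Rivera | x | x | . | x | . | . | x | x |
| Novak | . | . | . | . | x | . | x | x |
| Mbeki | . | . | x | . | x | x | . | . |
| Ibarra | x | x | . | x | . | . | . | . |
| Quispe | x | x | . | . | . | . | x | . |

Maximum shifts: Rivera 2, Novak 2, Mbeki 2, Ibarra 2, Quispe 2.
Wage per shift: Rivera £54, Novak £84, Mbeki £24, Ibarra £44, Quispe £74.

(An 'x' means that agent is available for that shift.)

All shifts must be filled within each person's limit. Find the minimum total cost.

£476

Fri morning can only be covered by Mbeki, so that assignment is forced.
Fri afternoon can only be covered by Rivera and Ibarra, so that assignment is forced.
Sat morning can only be covered by Mbeki, so that assignment is forced.
Picking the cheapest available agent for each shift independently would cost £366, but that ignores the shift limits.
An optimal schedule: Thu afternoon→Ibarra, Thu evening→Quispe, Fri morning→Mbeki, Fri afternoon→Ibarra+Rivera, Fri evening→Novak, Sat morning→Mbeki, Sat afternoon→Quispe, Sat evening→Rivera.
Total: 44 + 74 + 24 + 44 + 54 + 84 + 24 + 74 + 54 = £476.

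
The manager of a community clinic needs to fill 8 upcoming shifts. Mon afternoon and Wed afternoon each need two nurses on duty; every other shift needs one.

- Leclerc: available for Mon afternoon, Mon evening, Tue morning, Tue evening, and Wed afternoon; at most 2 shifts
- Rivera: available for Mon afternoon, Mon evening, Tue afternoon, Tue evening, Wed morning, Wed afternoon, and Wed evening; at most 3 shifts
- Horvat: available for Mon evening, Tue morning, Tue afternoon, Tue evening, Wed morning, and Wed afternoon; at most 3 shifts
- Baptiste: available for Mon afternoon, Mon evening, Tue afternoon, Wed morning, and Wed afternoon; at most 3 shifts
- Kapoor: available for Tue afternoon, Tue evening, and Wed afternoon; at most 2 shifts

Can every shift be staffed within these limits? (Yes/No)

Yes

Wed evening can only be covered by Rivera, so that assignment is forced.
One valid schedule: Mon afternoon→Leclerc+Rivera, Mon evening→Horvat, Tue morning→Leclerc, Tue afternoon→Horvat, Tue evening→Horvat, Wed morning→Rivera, Wed afternoon→Baptiste+Kapoor, Wed evening→Rivera.
Loads: Leclerc 2/2, Rivera 3/3, Horvat 3/3, Baptiste 1/3, Kapoor 1/2 — all within limits.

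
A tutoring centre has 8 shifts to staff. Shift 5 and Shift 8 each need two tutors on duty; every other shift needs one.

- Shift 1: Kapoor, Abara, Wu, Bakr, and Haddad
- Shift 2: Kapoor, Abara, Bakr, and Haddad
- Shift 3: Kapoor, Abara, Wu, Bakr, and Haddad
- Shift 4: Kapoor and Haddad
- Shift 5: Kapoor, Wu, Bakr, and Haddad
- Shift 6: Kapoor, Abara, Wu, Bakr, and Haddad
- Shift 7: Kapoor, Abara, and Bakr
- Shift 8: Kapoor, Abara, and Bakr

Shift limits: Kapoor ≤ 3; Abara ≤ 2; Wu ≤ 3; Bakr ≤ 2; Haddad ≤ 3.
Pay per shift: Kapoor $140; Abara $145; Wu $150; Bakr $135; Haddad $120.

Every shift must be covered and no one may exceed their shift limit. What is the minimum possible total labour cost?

Picking the cheapest available tutor for each shift independently would cost $1265, but that ignores the shift limits.
An optimal schedule: Shift 1→Kapoor, Shift 2→Haddad, Shift 3→Abara, Shift 4→Haddad, Shift 5→Haddad+Kapoor, Shift 6→Abara, Shift 7→Bakr, Shift 8→Bakr+Kapoor.
Total: 140 + 120 + 145 + 120 + 120 + 140 + 145 + 135 + 135 + 140 = $1340.

$1340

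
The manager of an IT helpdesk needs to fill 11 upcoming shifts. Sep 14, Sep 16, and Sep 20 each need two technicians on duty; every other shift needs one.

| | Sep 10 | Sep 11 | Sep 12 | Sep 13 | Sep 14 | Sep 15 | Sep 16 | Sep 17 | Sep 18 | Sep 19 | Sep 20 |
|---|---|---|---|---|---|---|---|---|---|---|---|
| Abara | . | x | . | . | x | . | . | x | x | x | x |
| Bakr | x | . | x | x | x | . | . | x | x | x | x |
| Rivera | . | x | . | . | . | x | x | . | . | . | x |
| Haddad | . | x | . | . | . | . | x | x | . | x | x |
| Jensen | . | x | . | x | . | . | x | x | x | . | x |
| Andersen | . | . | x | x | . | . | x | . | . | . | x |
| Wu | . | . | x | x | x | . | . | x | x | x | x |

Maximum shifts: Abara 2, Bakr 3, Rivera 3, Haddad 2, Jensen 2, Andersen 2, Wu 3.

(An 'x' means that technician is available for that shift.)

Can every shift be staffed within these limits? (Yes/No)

Yes

Sep 10 can only be covered by Bakr, so that assignment is forced.
Sep 15 can only be covered by Rivera, so that assignment is forced.
One valid schedule: Sep 10→Bakr, Sep 11→Abara, Sep 12→Bakr, Sep 13→Jensen, Sep 14→Abara+Bakr, Sep 15→Rivera, Sep 16→Rivera+Andersen, Sep 17→Haddad, Sep 18→Jensen, Sep 19→Haddad, Sep 20→Rivera+Andersen.
Loads: Abara 2/2, Bakr 3/3, Rivera 3/3, Haddad 2/2, Jensen 2/2, Andersen 2/2, Wu 0/3 — all within limits.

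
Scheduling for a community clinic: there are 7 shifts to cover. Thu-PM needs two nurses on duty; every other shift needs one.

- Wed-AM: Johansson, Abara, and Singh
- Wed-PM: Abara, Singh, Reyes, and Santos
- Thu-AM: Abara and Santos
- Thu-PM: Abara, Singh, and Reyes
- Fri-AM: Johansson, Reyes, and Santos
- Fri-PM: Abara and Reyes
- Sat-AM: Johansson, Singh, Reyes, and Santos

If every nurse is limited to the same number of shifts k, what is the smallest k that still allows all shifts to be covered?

With 5 nurses and 8 worker-slots to fill, someone must work at least ⌈8/5⌉ = 2 shifts, so k ≥ 2.
k = 2 works: Wed-AM→Johansson, Wed-PM→Singh, Thu-AM→Abara, Thu-PM→Singh+Reyes, Fri-AM→Johansson, Fri-PM→Abara, Sat-AM→Reyes.
Loads: Johansson 2, Abara 2, Singh 2, Reyes 2, Santos 0 — all ≤ 2.

2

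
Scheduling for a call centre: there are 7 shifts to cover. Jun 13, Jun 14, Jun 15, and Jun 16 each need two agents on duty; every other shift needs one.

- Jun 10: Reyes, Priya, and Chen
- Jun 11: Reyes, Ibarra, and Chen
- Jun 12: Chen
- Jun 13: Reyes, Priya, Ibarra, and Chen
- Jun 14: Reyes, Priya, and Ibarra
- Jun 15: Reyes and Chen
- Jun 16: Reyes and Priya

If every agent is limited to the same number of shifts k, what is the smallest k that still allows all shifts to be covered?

With 4 agents and 11 worker-slots to fill, someone must work at least ⌈11/4⌉ = 3 shifts, so k ≥ 3.
k = 3 works: Jun 10→Reyes, Jun 11→Ibarra, Jun 12→Chen, Jun 13→Priya+Ibarra, Jun 14→Priya+Ibarra, Jun 15→Reyes+Chen, Jun 16→Reyes+Priya.
Loads: Reyes 3, Priya 3, Ibarra 3, Chen 2 — all ≤ 3.

3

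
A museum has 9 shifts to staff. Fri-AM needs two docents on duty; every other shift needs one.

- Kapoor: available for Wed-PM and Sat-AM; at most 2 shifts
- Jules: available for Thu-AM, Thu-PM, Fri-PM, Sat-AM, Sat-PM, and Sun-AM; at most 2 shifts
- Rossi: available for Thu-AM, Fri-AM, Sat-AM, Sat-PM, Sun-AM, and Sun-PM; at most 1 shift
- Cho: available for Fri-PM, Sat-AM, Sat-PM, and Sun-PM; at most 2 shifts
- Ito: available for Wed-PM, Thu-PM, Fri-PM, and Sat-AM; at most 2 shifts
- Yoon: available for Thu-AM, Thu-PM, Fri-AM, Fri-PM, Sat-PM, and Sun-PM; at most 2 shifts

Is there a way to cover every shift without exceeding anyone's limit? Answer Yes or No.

Fri-AM can only be covered by Rossi and Yoon, so that assignment is forced.
One valid schedule: Wed-PM→Kapoor, Thu-AM→Jules, Thu-PM→Ito, Fri-AM→Rossi+Yoon, Fri-PM→Cho, Sat-AM→Kapoor, Sat-PM→Yoon, Sun-AM→Jules, Sun-PM→Cho.
Loads: Kapoor 2/2, Jules 2/2, Rossi 1/1, Cho 2/2, Ito 1/2, Yoon 2/2 — all within limits.

Yes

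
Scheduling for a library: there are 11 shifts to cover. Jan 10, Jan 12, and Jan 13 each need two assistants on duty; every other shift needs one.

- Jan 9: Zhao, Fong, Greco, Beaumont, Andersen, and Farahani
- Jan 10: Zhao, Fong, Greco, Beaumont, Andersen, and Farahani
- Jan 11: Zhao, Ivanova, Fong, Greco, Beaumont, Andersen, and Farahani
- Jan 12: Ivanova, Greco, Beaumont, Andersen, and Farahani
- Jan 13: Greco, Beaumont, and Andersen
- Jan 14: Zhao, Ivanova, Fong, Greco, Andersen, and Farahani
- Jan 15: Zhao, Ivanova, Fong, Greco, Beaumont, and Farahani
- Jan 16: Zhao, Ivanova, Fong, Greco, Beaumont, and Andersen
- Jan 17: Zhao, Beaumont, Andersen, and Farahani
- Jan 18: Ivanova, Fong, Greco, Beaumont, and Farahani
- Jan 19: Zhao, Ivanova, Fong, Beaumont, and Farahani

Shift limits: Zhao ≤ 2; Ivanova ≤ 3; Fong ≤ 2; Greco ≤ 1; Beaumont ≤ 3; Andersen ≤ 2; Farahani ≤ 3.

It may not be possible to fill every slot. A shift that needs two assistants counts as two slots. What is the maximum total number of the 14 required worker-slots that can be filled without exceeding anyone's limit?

14

Total capacity across all assistants is 2+3+2+1+3+2+3 = 16, and 14 slots are needed, so at most 14 can be filled.
An assignment achieving 14: Jan 9→Fong, Jan 10→Fong+Beaumont, Jan 11→Andersen, Jan 12→Ivanova+Beaumont, Jan 13→Greco+Beaumont, Jan 14→Ivanova, Jan 15→Farahani, Jan 16→Andersen, Jan 17→Zhao, Jan 18→Ivanova, Jan 19→Zhao.
Loads: Zhao 2/2, Ivanova 3/3, Fong 2/2, Greco 1/1, Beaumont 3/3, Andersen 2/2, Farahani 1/3.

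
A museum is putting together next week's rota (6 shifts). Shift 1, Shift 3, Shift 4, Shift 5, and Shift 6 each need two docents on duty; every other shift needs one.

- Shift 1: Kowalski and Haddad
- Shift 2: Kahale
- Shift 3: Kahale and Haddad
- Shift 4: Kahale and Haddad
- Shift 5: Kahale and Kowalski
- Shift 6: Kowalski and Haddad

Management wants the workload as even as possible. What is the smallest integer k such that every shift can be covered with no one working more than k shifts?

4

With 3 docents and 11 worker-slots to fill, someone must work at least ⌈11/3⌉ = 4 shifts, so k ≥ 4.
k = 4 works: Shift 1→Kowalski+Haddad, Shift 2→Kahale, Shift 3→Kahale+Haddad, Shift 4→Kahale+Haddad, Shift 5→Kahale+Kowalski, Shift 6→Kowalski+Haddad.
Loads: Kahale 4, Kowalski 3, Haddad 4 — all ≤ 4.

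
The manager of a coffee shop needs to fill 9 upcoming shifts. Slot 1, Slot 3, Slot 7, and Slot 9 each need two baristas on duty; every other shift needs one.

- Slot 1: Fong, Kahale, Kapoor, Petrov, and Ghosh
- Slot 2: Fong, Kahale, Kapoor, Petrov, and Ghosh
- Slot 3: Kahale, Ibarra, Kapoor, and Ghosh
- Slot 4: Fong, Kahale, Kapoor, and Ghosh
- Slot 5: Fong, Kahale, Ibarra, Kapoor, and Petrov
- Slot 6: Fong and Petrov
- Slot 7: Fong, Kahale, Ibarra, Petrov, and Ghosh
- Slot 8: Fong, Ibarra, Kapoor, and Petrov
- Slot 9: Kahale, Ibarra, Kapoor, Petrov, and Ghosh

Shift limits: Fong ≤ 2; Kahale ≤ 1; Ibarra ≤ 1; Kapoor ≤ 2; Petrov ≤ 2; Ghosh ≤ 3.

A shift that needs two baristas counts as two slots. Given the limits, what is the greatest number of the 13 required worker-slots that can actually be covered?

Total capacity across all baristas is 2+1+1+2+2+3 = 11, and 13 slots are needed, so at most 11 can be filled.
An assignment achieving 11: Slot 1→Kapoor+Petrov, Slot 2→Ghosh, Slot 3→Kahale+Ibarra, Slot 4→Fong, Slot 5→Petrov, Slot 6→Fong, Slot 7→Ghosh, Slot 8→Kapoor, Slot 9→Ghosh.
Loads: Fong 2/2, Kahale 1/1, Ibarra 1/1, Kapoor 2/2, Petrov 2/2, Ghosh 3/3.

11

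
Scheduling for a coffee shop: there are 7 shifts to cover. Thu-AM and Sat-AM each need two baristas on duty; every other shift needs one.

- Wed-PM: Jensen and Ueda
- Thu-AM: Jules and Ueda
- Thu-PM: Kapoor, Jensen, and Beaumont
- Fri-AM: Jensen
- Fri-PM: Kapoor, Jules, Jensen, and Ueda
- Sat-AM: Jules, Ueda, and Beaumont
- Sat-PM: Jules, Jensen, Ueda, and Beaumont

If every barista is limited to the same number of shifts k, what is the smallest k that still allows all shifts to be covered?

With 5 baristas and 9 worker-slots to fill, someone must work at least ⌈9/5⌉ = 2 shifts, so k ≥ 2.
k = 2 works: Wed-PM→Jensen, Thu-AM→Jules+Ueda, Thu-PM→Kapoor, Fri-AM→Jensen, Fri-PM→Kapoor, Sat-AM→Jules+Ueda, Sat-PM→Beaumont.
Loads: Kapoor 2, Jules 2, Jensen 2, Ueda 2, Beaumont 1 — all ≤ 2.

2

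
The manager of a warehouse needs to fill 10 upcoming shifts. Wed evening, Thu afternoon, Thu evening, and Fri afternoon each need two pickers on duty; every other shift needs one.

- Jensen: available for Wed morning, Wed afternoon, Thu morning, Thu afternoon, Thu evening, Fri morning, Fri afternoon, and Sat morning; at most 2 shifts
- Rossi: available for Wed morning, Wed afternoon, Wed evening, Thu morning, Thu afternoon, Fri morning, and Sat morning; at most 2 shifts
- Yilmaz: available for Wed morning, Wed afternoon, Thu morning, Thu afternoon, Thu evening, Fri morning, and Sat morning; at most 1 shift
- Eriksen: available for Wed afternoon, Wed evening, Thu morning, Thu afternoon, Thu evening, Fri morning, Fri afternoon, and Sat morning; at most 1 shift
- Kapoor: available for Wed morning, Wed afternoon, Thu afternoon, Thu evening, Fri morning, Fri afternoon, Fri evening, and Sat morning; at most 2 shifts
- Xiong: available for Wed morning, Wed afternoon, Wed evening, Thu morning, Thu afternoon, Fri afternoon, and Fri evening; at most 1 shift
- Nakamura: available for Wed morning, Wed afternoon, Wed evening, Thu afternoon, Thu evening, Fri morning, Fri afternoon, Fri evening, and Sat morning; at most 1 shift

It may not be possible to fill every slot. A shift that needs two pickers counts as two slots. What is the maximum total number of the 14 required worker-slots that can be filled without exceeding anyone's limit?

Total capacity across all pickers is 2+2+1+1+2+1+1 = 10, and 14 slots are needed, so at most 10 can be filled.
An assignment achieving 10: Wed morning→Rossi, Wed evening→Rossi+Eriksen, Thu morning→Jensen, Thu evening→Jensen+Yilmaz, Fri morning→Nakamura, Fri afternoon→Kapoor+Xiong, Fri evening→Kapoor.
Loads: Jensen 2/2, Rossi 2/2, Yilmaz 1/1, Eriksen 1/1, Kapoor 2/2, Xiong 1/1, Nakamura 1/1.

10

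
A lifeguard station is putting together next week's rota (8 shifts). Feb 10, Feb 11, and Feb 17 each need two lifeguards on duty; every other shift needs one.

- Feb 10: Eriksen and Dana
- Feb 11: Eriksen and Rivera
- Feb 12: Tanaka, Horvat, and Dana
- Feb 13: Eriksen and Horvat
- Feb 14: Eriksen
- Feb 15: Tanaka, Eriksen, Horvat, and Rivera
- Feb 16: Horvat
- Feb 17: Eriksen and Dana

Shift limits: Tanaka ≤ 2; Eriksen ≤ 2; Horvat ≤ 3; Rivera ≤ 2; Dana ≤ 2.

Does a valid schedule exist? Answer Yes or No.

Total capacity is 11 and 11 slots are needed, so capacity alone doesn't rule it out.
Shifts {Feb 10, Feb 11, Feb 14} need 5 worker-slots in total, but the lifeguards available for any of those shifts (Eriksen, Rivera, and Dana) can supply at most 4 among them. So no valid schedule exists.

No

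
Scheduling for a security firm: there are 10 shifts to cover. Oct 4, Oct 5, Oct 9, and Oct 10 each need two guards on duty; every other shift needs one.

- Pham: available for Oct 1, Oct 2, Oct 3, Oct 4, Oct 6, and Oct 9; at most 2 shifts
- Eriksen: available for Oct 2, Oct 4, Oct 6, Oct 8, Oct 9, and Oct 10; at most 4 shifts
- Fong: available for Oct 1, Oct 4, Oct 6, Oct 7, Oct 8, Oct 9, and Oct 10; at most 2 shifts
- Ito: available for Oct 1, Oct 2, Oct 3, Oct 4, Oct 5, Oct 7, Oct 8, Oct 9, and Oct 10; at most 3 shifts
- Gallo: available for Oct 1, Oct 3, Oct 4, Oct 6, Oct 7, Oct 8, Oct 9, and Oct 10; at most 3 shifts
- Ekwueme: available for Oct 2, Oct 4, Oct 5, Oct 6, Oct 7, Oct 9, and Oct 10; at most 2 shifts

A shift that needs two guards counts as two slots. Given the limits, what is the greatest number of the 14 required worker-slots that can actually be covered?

14

Total capacity across all guards is 2+4+2+3+3+2 = 16, and 14 slots are needed, so at most 14 can be filled.
An assignment achieving 14: Oct 1→Pham, Oct 2→Eriksen, Oct 3→Pham, Oct 4→Ito+Gallo, Oct 5→Ito+Ekwueme, Oct 6→Eriksen, Oct 7→Fong, Oct 8→Eriksen, Oct 9→Ito+Gallo, Oct 10→Eriksen+Fong.
Loads: Pham 2/2, Eriksen 4/4, Fong 2/2, Ito 3/3, Gallo 2/3, Ekwueme 1/2.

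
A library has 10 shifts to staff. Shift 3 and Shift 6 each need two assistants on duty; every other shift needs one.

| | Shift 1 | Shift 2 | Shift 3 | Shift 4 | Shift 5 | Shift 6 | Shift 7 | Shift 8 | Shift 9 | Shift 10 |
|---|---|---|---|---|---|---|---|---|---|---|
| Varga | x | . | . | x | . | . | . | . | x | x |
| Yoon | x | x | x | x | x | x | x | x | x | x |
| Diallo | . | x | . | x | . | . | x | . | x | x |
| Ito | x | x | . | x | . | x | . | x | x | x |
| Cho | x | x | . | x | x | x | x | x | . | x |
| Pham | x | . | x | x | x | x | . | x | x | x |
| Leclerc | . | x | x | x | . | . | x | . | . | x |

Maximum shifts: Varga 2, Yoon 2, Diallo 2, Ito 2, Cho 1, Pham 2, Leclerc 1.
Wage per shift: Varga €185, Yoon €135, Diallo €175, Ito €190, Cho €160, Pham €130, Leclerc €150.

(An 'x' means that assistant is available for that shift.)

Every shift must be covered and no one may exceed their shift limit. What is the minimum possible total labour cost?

Picking the cheapest available assistant for each shift independently would cost €1580, but that ignores the shift limits.
An optimal schedule: Shift 1→Varga, Shift 2→Diallo, Shift 3→Yoon+Pham, Shift 4→Pham, Shift 5→Yoon, Shift 6→Ito+Cho, Shift 7→Diallo, Shift 8→Ito, Shift 9→Varga, Shift 10→Leclerc.
Total: 185 + 175 + 135 + 130 + 130 + 135 + 190 + 160 + 175 + 190 + 185 + 150 = €1940.

€1940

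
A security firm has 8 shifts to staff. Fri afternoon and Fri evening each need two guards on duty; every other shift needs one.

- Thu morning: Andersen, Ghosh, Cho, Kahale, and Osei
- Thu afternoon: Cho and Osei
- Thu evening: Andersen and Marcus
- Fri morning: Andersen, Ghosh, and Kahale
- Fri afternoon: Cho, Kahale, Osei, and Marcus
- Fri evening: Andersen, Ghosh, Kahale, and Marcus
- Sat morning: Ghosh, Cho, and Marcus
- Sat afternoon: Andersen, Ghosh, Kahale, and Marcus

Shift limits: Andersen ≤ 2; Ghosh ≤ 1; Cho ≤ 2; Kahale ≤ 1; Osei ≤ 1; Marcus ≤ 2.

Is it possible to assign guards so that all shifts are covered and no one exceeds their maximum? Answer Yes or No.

No

Total capacity is 2+1+2+1+1+2 = 9 but 10 worker-slots are needed — infeasible.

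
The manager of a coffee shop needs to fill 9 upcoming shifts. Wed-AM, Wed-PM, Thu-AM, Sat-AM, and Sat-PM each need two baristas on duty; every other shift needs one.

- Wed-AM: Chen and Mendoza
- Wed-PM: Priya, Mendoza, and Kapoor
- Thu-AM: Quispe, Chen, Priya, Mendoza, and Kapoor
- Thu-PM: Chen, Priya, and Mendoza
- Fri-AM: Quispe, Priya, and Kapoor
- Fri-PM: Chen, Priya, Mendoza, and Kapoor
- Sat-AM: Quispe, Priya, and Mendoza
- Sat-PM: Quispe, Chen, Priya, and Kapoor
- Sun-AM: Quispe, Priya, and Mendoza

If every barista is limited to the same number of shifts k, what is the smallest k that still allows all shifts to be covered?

3

With 5 baristas and 14 worker-slots to fill, someone must work at least ⌈14/5⌉ = 3 shifts, so k ≥ 3.
k = 3 works: Wed-AM→Chen+Mendoza, Wed-PM→Priya+Mendoza, Thu-AM→Mendoza+Kapoor, Thu-PM→Chen, Fri-AM→Quispe, Fri-PM→Chen, Sat-AM→Quispe+Priya, Sat-PM→Priya+Kapoor, Sun-AM→Quispe.
Loads: Quispe 3, Chen 3, Priya 3, Mendoza 3, Kapoor 2 — all ≤ 3.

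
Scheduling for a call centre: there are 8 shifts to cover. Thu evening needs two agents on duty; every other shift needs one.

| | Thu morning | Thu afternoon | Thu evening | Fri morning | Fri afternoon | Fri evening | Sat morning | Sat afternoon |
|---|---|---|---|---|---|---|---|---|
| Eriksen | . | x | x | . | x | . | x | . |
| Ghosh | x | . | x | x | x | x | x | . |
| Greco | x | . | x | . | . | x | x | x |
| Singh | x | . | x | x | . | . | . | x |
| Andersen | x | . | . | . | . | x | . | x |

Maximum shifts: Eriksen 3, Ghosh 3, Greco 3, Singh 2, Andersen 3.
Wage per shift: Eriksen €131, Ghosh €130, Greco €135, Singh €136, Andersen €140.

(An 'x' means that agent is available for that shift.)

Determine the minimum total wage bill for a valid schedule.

Thu afternoon can only be covered by Eriksen, so that assignment is forced.
Picking the cheapest available agent for each shift independently would cost €1177, but that ignores the shift limits.
An optimal schedule: Thu morning→Greco, Thu afternoon→Eriksen, Thu evening→Eriksen+Greco, Fri morning→Ghosh, Fri afternoon→Ghosh, Fri evening→Ghosh, Sat morning→Eriksen, Sat afternoon→Greco.
Total: 135 + 131 + 131 + 135 + 130 + 130 + 130 + 131 + 135 = €1188.

€1188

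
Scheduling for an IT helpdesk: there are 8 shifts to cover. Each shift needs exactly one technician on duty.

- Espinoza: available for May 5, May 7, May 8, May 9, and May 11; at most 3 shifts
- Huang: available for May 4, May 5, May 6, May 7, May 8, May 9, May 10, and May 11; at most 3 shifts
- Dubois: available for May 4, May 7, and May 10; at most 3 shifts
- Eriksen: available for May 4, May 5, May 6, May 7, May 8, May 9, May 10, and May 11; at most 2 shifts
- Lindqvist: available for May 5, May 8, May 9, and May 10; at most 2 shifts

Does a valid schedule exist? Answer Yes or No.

Yes

One valid schedule: May 4→Huang, May 5→Espinoza, May 6→Huang, May 7→Espinoza, May 8→Huang, May 9→Eriksen, May 10→Dubois, May 11→Espinoza.
Loads: Espinoza 3/3, Huang 3/3, Dubois 1/3, Eriksen 1/2, Lindqvist 0/2 — all within limits.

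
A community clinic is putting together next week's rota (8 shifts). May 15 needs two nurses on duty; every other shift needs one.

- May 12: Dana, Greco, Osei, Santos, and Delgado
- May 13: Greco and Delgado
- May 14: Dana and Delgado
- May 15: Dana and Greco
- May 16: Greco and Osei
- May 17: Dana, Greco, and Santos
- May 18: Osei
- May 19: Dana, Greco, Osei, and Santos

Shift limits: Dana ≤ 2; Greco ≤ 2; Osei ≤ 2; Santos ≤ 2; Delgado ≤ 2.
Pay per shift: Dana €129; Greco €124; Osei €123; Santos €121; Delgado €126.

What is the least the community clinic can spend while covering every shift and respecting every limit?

May 15 can only be covered by Dana and Greco, so that assignment is forced.
May 18 can only be covered by Osei, so that assignment is forced.
Picking the cheapest available nurse for each shift independently would cost €1112, but that ignores the shift limits.
An optimal schedule: May 12→Delgado, May 13→Greco, May 14→Delgado, May 15→Greco+Dana, May 16→Osei, May 17→Santos, May 18→Osei, May 19→Santos.
Total: 126 + 124 + 126 + 124 + 129 + 123 + 121 + 123 + 121 = €1117.

€1117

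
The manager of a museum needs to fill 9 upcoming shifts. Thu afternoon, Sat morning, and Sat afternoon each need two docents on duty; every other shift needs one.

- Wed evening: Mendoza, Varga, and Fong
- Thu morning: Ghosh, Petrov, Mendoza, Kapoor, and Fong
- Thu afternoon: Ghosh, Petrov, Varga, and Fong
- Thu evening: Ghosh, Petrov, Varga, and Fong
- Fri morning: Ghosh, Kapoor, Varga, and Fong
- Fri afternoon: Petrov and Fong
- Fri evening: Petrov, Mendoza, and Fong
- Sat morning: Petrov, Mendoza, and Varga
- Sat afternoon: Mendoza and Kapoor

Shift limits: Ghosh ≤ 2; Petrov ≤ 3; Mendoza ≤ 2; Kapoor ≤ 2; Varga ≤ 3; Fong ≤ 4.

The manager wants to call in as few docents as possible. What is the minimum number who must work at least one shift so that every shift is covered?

5

12 slots to fill and no one can take more than 4, so at least ⌈12/4⌉ = 3 docents are needed.
No set of 4 docents can cover every shift (each such set leaves at least one shift with no one available or exceeds a cap).
Ghosh, Petrov, Mendoza, Kapoor, and Varga alone can cover everything: Wed evening→Mendoza, Thu morning→Kapoor, Thu afternoon→Ghosh+Varga, Thu evening→Ghosh, Fri morning→Varga, Fri afternoon→Petrov, Fri evening→Petrov, Sat morning→Petrov+Varga, Sat afternoon→Mendoza+Kapoor.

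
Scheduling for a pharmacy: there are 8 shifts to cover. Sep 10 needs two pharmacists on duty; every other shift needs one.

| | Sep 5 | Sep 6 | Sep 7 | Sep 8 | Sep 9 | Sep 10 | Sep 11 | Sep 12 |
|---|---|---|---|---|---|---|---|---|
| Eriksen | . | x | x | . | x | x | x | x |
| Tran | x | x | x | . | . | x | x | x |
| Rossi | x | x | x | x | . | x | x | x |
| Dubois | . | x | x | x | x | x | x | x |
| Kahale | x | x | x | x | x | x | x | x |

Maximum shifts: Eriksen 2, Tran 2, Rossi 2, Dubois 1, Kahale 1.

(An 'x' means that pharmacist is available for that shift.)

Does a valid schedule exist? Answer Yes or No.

Total capacity is 2+2+2+1+1 = 8 but 9 worker-slots are needed — infeasible.

No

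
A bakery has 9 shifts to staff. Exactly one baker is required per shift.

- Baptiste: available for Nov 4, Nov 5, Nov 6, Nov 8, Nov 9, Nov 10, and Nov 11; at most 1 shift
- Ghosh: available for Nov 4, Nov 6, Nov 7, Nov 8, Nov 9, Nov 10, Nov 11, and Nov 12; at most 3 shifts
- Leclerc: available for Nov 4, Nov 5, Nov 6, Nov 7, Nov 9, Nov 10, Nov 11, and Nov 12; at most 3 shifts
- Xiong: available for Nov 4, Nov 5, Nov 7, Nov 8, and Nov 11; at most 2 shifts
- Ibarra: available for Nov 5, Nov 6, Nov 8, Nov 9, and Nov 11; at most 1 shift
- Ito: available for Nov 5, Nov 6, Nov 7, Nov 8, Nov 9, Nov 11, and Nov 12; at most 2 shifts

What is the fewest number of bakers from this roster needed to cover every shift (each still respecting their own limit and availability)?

4

9 slots to fill and no one can take more than 3, so at least ⌈9/3⌉ = 3 bakers are needed.
Any 3 bakers together have capacity at most 3+3+2 = 8 < 9 slots, so 3 can never suffice.
Baptiste, Ghosh, Leclerc, and Xiong alone can cover everything: Nov 4→Leclerc, Nov 5→Baptiste, Nov 6→Ghosh, Nov 7→Ghosh, Nov 8→Xiong, Nov 9→Leclerc, Nov 10→Leclerc, Nov 11→Xiong, Nov 12→Ghosh.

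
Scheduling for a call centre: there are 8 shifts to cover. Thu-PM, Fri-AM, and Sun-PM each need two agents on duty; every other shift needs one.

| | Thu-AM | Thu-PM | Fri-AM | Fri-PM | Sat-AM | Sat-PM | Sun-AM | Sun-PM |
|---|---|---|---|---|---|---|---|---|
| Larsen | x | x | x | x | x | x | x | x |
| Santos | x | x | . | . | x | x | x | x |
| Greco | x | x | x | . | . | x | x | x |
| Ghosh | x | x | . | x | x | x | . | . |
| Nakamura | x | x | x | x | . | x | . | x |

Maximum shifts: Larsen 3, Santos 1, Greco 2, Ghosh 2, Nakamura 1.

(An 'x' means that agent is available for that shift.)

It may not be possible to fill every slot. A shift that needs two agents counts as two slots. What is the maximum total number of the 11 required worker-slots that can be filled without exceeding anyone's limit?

9

Total capacity across all agents is 3+1+2+2+1 = 9, and 11 slots are needed, so at most 9 can be filled.
An assignment achieving 9: Thu-AM→Ghosh, Thu-PM→Ghosh, Fri-AM→Larsen+Greco, Fri-PM→Larsen, Sat-AM→Larsen, Sun-AM→Santos, Sun-PM→Greco+Nakamura.
Loads: Larsen 3/3, Santos 1/1, Greco 2/2, Ghosh 2/2, Nakamura 1/1.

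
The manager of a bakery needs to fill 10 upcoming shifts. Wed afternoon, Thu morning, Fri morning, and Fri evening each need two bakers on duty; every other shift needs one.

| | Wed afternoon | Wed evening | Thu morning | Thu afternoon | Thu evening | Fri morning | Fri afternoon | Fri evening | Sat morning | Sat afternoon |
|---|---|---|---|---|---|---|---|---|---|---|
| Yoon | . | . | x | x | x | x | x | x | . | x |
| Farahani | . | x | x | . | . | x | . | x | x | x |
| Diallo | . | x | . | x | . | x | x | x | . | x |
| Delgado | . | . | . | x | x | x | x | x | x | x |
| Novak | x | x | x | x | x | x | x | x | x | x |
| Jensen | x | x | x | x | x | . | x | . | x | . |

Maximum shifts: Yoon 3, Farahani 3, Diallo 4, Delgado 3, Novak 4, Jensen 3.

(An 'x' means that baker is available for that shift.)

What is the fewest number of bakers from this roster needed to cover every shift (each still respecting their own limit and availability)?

4

14 slots to fill and no one can take more than 4, so at least ⌈14/4⌉ = 4 bakers are needed.
Yoon, Diallo, Novak, and Jensen alone can cover everything: Wed afternoon→Novak+Jensen, Wed evening→Diallo, Thu morning→Yoon+Novak, Thu afternoon→Jensen, Thu evening→Yoon, Fri morning→Yoon+Diallo, Fri afternoon→Jensen, Fri evening→Diallo+Novak, Sat morning→Novak, Sat afternoon→Diallo.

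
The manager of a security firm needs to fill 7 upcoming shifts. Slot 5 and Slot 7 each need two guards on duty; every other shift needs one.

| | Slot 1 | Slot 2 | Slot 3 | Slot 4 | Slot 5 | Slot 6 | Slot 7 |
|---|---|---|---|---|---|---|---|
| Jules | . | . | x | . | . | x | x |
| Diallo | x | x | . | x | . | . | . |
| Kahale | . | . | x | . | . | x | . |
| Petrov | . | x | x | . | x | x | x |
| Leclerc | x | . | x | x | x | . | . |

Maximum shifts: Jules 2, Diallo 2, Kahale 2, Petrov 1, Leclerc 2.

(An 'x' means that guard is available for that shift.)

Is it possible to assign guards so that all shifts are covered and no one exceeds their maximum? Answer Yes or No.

Total capacity is 9 and 9 slots are needed, so capacity alone doesn't rule it out.
Shifts {Slot 5, Slot 7} need 4 worker-slots in total, but the guards available for any of those shifts (Jules, Petrov, and Leclerc) can supply at most 3 among them. So no valid schedule exists.

No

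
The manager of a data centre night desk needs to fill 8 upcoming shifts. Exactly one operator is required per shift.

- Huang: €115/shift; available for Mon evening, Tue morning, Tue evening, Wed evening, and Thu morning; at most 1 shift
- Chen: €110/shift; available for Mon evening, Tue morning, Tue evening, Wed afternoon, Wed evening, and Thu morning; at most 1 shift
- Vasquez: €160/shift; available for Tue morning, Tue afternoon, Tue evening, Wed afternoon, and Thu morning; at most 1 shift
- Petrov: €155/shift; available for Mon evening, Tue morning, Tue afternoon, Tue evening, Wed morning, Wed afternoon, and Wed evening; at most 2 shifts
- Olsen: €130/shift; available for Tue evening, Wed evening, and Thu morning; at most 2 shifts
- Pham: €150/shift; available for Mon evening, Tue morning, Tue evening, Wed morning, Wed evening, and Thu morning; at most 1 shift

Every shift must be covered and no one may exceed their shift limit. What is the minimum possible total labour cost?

Picking the cheapest available operator for each shift independently would cost €965, but that ignores the shift limits.
An optimal schedule: Mon evening→Huang, Tue morning→Petrov, Tue afternoon→Vasquez, Tue evening→Pham, Wed morning→Petrov, Wed afternoon→Chen, Wed evening→Olsen, Thu morning→Olsen.
Total: 115 + 155 + 160 + 150 + 155 + 110 + 130 + 130 = €1105.

€1105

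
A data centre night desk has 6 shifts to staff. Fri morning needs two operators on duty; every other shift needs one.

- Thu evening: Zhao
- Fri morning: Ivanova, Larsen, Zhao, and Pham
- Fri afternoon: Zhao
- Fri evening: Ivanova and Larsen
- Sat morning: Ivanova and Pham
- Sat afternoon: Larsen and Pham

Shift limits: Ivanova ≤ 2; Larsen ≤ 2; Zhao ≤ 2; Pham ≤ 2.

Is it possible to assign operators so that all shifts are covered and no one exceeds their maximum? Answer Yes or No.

Thu evening can only be covered by Zhao, so that assignment is forced.
Fri afternoon can only be covered by Zhao, so that assignment is forced.
One valid schedule: Thu evening→Zhao, Fri morning→Larsen+Pham, Fri afternoon→Zhao, Fri evening→Ivanova, Sat morning→Ivanova, Sat afternoon→Larsen.
Loads: Ivanova 2/2, Larsen 2/2, Zhao 2/2, Pham 1/2 — all within limits.

Yes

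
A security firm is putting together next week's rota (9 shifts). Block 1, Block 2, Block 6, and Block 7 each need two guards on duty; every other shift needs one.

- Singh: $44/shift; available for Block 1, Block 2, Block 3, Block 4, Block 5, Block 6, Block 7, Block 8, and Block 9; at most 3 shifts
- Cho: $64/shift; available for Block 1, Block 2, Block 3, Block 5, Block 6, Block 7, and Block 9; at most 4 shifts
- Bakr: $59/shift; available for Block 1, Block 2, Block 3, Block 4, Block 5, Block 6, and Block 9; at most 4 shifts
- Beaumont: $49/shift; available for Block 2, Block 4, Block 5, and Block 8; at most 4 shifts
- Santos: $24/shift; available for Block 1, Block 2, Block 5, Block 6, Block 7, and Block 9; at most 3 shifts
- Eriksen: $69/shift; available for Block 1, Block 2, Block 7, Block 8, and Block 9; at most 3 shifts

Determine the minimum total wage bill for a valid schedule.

$577

Picking the cheapest available guard for each shift independently would cost $452, but that ignores the shift limits.
An optimal schedule: Block 1→Singh+Bakr, Block 2→Beaumont+Bakr, Block 3→Singh, Block 4→Beaumont, Block 5→Beaumont, Block 6→Santos+Bakr, Block 7→Santos+Singh, Block 8→Beaumont, Block 9→Santos.
Total: 44 + 59 + 49 + 59 + 44 + 49 + 49 + 24 + 59 + 24 + 44 + 49 + 24 = $577.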